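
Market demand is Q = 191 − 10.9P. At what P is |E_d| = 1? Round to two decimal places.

For linear demand Q = a − bP, E = −bP/(a − bP). |E| = 1 ⇒ bP = a − bP ⇒ P = a/(2b).
P = 191/(2·10.9) ≈ 8.76.

8.76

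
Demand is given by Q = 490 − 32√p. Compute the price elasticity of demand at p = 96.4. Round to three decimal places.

At p = 96.4, Q = 175.8128.
dQ/dp = −32/(2√p) = −32/(2·9.8184).
Point elasticity E = (dQ/dp)·(p/Q) = -1.6296 × 96.4/175.8128 ≈ -0.894.
|E| < 1, so demand is inelastic at this price.

-0.894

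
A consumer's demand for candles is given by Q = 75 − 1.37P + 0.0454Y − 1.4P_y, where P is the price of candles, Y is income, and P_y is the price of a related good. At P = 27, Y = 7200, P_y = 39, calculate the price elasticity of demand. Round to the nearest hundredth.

Q = 75 − 1.37(27) + 0.0454(7200) − 1.4(39) = 75 − 36.99 + 326.88 − 54.6 = 310.29.
∂Q/∂P = −1.37, so E_p = (−1.37)·(27/310.29) ≈ -0.12.
|E_p| < 1: demand is inelastic.

-0.12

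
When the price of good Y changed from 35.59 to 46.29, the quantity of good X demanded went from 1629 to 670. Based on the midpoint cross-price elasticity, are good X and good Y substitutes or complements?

complements

%ΔQ_x = (670 − 1629)/[(1629+670)/2] = -959/1149.5 ≈ -0.8343.
%ΔP_y = (46.29 − 35.59)/[(35.59+46.29)/2] ≈ 0.2614.
E_xy = -0.8343/0.2614 ≈ -3.192.
E_xy < 0, so the goods are complements.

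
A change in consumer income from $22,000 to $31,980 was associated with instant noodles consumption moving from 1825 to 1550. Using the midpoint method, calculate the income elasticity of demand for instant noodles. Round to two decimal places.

-0.44

%ΔQ = (1550 − 1825)/[(1825+1550)/2] = -275/1687.5 ≈ -0.1630.
%ΔI = (31,980 − 22,000)/[(22,000+31,980)/2] = 9980/26990 ≈ 0.3698.
E_I = %ΔQ/%ΔI ≈ -0.44.
E_I < 0: inferior good.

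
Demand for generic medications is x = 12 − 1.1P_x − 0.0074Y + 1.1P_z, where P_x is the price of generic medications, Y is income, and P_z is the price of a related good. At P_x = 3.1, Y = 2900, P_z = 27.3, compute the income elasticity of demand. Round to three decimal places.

-1.251

Substituting, x = 12 − 1.1(3.1) − 0.0074(2900) + 1.1(27.3) = 12 − 3.41 − 21.46 + 30.03 = 17.16.
∂x/∂Y = −0.0074, so E_I = -0.0074·(2900/17.16) ≈ -1.251.
E_I < 0: inferior good.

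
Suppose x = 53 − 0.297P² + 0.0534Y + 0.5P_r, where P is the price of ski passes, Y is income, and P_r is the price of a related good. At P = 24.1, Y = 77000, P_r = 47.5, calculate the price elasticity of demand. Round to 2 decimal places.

First evaluate x: 53 − 0.297(24.1)² + 0.0534(77000) + 0.5(47.5) = 53 − 172.5006 + 4111.8 + 23.75 = 4016.0494.
∂x/∂P = −2·0.297·P = -14.3154, so E_p = -14.3154·(24.1/4016.0494) ≈ -0.09.
|E_p| < 1: demand is inelastic.

-0.09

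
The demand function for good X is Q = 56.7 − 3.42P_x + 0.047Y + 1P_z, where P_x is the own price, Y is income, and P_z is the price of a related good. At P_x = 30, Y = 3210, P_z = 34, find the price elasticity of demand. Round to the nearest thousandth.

-0.738

Evaluating quantity at (P_x, Y, P_z) gives Q = 56.7 − 3.42(30) + 0.047(3210) + 1(34) = 56.7 − 102.6 + 150.87 + 34 = 138.97.
∂Q/∂P_x = −3.42, so E_p = (−3.42)·(30/138.97) ≈ -0.738.
|E_p| < 1: demand is inelastic.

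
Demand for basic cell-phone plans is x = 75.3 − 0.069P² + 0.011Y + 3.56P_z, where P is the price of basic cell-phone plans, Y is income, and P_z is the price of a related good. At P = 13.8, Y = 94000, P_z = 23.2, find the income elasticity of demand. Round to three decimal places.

Evaluating quantity at (P, Y, P_z) gives x = 75.3 − 0.069(13.8)² + 0.011(94000) + 3.56(23.2) = 75.3 − 13.1404 + 1034 + 82.592 = 1178.7516.
∂x/∂Y = +0.011, so E_I = 0.011·(94000/1178.7516) ≈ 0.877.
E_I ∈ (0,1): normal good (necessity).

0.877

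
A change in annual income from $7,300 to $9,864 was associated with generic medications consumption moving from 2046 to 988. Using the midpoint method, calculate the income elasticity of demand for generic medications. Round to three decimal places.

-2.334

%ΔQ = (988 − 2046)/[(2046+988)/2] = -1058/1517 ≈ -0.6974.
%ΔY = (9,864 − 7,300)/[(7,300+9,864)/2] = 2564/8582 ≈ 0.2988.
E_I = %ΔQ/%ΔY ≈ -2.334.
E_I < 0: inferior good.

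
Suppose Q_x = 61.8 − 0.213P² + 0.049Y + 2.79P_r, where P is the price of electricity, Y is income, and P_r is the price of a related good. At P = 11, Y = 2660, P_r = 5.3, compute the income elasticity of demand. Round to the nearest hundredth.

First evaluate Q_x: 61.8 − 0.213(11)² + 0.049(2660) + 2.79(5.3) = 61.8 − 25.773 + 130.34 + 14.787 = 181.154.
∂Q_x/∂Y = +0.049, so E_I = 0.049·(2660/181.154) ≈ 0.72.
E_I ∈ (0,1): normal good (necessity).

0.72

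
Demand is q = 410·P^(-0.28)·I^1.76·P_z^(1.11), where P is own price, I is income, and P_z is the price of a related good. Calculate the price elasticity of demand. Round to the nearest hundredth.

-0.28

For a Cobb–Douglas (constant-elasticity) form q = A·P^α·…, the elasticity with respect to P equals the exponent α at every point.
Here the exponent on P is -0.28, so the price elasticity of demand is -0.28.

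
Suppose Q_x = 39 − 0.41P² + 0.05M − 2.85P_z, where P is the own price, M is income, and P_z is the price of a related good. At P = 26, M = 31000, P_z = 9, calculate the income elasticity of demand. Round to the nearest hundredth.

Q_x = 39 − 0.41(26)² + 0.05(31000) − 2.85(9) = 39 − 277.16 + 1550 − 25.65 = 1286.19.
∂Q_x/∂M = +0.05, so E_I = 0.05·(31000/1286.19) ≈ 1.21.
E_I > 1: normal good (luxury).

1.21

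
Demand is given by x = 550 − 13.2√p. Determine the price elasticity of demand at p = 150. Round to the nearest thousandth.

At p = 150, x = 388.3337.
dx/dp = −13.2/(2√p) = −13.2/(2·12.2474).
Point elasticity E = (dx/dp)·(p/x) = -0.5389 × 150/388.3337 ≈ -0.208.
|E| < 1, so demand is inelastic at this price.

-0.208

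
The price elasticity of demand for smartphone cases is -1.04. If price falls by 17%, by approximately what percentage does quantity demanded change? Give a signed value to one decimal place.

17.7

%ΔQ ≈ E × %ΔP = (-1.04) × (-17%) ≈ 17.7%.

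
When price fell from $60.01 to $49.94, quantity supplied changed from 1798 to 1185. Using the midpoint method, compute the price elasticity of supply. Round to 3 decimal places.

%ΔQ = (1185 − 1798)/[(1798 + 1185)/2] = -613/1491.5 ≈ -0.4110.
%ΔP = (49.94 − 60.01)/[(60.01 + 49.94)/2] = -10.07/54.975 ≈ -0.1832.
Arc elasticity E = %ΔQ/%ΔP ≈ -0.4110/-0.1832 ≈ 2.244.
|E| > 1: supply is elastic over this range.

2.244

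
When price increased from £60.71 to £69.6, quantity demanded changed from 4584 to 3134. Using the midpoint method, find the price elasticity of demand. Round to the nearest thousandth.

-2.754

%ΔQ = (3134 − 4584)/[(4584 + 3134)/2] = -1450/3859 ≈ -0.3757.
%Δp = (69.6 − 60.71)/[(60.71 + 69.6)/2] = 8.89/65.155 ≈ 0.1364.
Arc elasticity E = %ΔQ/%Δp ≈ -0.3757/0.1364 ≈ -2.754.
|E| > 1: demand is elastic over this range.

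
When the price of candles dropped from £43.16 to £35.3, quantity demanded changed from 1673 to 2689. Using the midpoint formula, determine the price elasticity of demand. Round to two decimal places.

-2.33

%ΔQ = (2689 − 1673)/[(1673 + 2689)/2] = 1016/2181 ≈ 0.4658.
%Δp = (35.3 − 43.16)/[(43.16 + 35.3)/2] = -7.86/39.23 ≈ -0.2004.
Arc elasticity E = %ΔQ/%Δp ≈ 0.4658/-0.2004 ≈ -2.33.
|E| > 1: demand is elastic over this range.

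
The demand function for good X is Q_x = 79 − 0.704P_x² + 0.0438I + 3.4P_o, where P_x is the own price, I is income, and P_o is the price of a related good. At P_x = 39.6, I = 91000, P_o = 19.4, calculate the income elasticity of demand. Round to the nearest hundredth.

First evaluate Q_x: 79 − 0.704(39.6)² + 0.0438(91000) + 3.4(19.4) = 79 − 1103.9846 + 3985.8 + 65.96 = 3026.7754.
∂Q_x/∂I = +0.0438, so E_I = 0.0438·(91000/3026.7754) ≈ 1.32.
E_I > 1: normal good (luxury).

1.32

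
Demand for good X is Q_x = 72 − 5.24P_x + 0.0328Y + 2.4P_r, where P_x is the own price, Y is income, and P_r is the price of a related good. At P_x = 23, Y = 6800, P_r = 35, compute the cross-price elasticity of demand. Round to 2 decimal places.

0.32

Substituting, Q_x = 72 − 5.24(23) + 0.0328(6800) + 2.4(35) = 72 − 120.52 + 223.04 + 84 = 258.52.
∂Q_x/∂P_r = +2.4, so E_xy = 2.4·(35/258.52) ≈ 0.32.
E_xy > 0: the goods are substitutes.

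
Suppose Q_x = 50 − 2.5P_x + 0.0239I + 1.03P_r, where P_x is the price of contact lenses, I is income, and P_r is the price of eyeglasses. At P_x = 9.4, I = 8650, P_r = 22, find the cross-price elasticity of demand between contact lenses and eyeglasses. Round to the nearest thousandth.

Q_x = 50 − 2.5(9.4) + 0.0239(8650) + 1.03(22) = 50 − 23.5 + 206.735 + 22.66 = 255.895.
∂Q_x/∂P_r = +1.03, so E_xy = 1.03·(22/255.895) ≈ 0.089.
E_xy > 0: the goods are substitutes.

0.089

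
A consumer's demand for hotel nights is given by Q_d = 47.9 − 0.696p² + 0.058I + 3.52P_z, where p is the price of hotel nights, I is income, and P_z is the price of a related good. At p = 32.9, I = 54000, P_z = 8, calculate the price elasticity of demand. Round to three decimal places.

Q_d = 47.9 − 0.696(32.9)² + 0.058(54000) + 3.52(8) = 47.9 − 753.3574 + 3132 + 28.16 = 2454.7026.
∂Q_d/∂p = −2·0.696·p = -45.7968, so E_p = -45.7968·(32.9/2454.7026) ≈ -0.614.
|E_p| < 1: demand is inelastic.

-0.614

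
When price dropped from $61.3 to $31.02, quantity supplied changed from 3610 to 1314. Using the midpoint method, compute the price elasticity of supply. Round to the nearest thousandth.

%Δq = (1314 − 3610)/[(3610 + 1314)/2] = -2296/2462 ≈ -0.9326.
%Δp = (31.02 − 61.3)/[(61.3 + 31.02)/2] = -30.28/46.16 ≈ -0.6560.
Arc elasticity E = %Δq/%Δp ≈ -0.9326/-0.6560 ≈ 1.422.
|E| > 1: supply is elastic over this range.

1.422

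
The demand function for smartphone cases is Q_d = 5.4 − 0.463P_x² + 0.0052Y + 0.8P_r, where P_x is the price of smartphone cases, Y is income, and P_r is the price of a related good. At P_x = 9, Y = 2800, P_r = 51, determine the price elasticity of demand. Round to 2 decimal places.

First evaluate Q_d: 5.4 − 0.463(9)² + 0.0052(2800) + 0.8(51) = 5.4 − 37.503 + 14.56 + 40.8 = 23.257.
∂Q_d/∂P_x = −2·0.463·P_x = -8.334, so E_p = -8.334·(9/23.257) ≈ -3.23.
|E_p| > 1: demand is elastic.

-3.23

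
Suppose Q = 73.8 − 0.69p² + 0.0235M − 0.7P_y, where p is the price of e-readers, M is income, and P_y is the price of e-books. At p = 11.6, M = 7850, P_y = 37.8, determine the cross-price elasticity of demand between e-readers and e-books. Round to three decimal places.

Substituting, Q = 73.8 − 0.69(11.6)² + 0.0235(7850) − 0.7(37.8) = 73.8 − 92.8464 + 184.475 − 26.46 = 138.9686.
∂Q/∂P_y = −0.7, so E_xy = -0.7·(37.8/138.9686) ≈ -0.190.
E_xy < 0: the goods are complements.

-0.190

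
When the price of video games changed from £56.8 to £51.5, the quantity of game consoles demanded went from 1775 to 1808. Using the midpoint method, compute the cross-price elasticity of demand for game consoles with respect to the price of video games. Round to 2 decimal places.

-0.19

%ΔQ_x = (1808 − 1775)/[(1775+1808)/2] = 33/1791.5 ≈ 0.0184.
%ΔP_y = (51.5 − 56.8)/[(56.8+51.5)/2] ≈ -0.0979.
E_xy = 0.0184/-0.0979 ≈ -0.19.
E_xy < 0, so game consoles and video games are complements.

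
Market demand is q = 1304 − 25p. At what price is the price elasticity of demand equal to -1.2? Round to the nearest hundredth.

28.45

Set −bp/(a − bp) = −1.2 ⇒ bp = 1.2(a − bp) ⇒ bp(1+1.2) = 1.2·a.
p = 1.2·1304/(25·2.2) ≈ 28.45.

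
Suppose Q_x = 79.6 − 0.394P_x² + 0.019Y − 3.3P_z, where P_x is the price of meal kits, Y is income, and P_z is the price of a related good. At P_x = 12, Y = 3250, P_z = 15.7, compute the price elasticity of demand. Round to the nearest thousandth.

-3.459

Substituting, Q_x = 79.6 − 0.394(12)² + 0.019(3250) − 3.3(15.7) = 79.6 − 56.736 + 61.75 − 51.81 = 32.804.
∂Q_x/∂P_x = −2·0.394·P_x = -9.456, so E_p = -9.456·(12/32.804) ≈ -3.459.
|E_p| > 1: demand is elastic.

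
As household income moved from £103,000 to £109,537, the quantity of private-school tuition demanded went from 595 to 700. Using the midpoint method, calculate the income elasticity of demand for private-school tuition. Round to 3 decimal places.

2.636

%ΔQ = (700 − 595)/[(595+700)/2] = 105/647.5 ≈ 0.1622.
%ΔM = (109,537 − 103,000)/[(103,000+109,537)/2] = 6537/106268.5 ≈ 0.0615.
E_I = %ΔQ/%ΔM ≈ 2.636.
E_I > 1: normal good (luxury).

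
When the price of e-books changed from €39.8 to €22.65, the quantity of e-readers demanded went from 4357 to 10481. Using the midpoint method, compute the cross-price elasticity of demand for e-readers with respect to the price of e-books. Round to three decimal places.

%ΔQ_x = (10481 − 4357)/[(4357+10481)/2] = 6124/7419 ≈ 0.8254.
%ΔP_y = (22.65 − 39.8)/[(39.8+22.65)/2] ≈ -0.5492.
E_xy = 0.8254/-0.5492 ≈ -1.503.
E_xy < 0, so e-readers and e-books are complements.

-1.503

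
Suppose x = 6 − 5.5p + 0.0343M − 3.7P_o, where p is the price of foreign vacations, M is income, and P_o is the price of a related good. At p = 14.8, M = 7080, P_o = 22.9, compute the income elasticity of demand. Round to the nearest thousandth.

First evaluate x: 6 − 5.5(14.8) + 0.0343(7080) − 3.7(22.9) = 6 − 81.4 + 242.844 − 84.73 = 82.714.
∂x/∂M = +0.0343, so E_I = 0.0343·(7080/82.714) ≈ 2.936.
E_I > 1: normal good (luxury).

2.936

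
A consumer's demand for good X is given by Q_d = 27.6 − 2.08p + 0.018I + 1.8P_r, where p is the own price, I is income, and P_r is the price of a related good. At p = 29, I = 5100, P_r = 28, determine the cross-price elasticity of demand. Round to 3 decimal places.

0.460

At the given point, Q_d = 27.6 − 2.08(29) + 0.018(5100) + 1.8(28) = 27.6 − 60.32 + 91.8 + 50.4 = 109.48.
∂Q_d/∂P_r = +1.8, so E_xy = 1.8·(28/109.48) ≈ 0.460.
E_xy > 0: the goods are substitutes.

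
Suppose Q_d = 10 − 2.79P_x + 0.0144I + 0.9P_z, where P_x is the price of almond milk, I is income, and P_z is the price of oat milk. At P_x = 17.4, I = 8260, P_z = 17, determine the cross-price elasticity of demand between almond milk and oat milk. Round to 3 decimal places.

0.160

Q_d = 10 − 2.79(17.4) + 0.0144(8260) + 0.9(17) = 10 − 48.546 + 118.944 + 15.3 = 95.698.
∂Q_d/∂P_z = +0.9, so E_xy = 0.9·(17/95.698) ≈ 0.160.
E_xy > 0: the goods are substitutes.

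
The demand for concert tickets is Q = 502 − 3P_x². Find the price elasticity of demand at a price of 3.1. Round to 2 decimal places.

-0.12

At P_x = 3.1, Q = 473.17.
dQ/dP_x = −2·3·P_x = −18.6.
Point elasticity E = (dQ/dP_x)·(P_x/Q) = -18.6 × 3.1/473.17 ≈ -0.12.
|E| < 1, so demand is inelastic at this price.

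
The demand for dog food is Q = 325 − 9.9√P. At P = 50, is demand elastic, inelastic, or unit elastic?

inelastic

At P = 50, Q = 254.9964.
dQ/dP = −9.9/(2√P) = −9.9/(2·7.0711).
Point elasticity E = (dQ/dP)·(P/Q) = -0.7 × 50/254.9964 ≈ -0.137.
|E| ≈ 0.137 < 1, so demand is inelastic.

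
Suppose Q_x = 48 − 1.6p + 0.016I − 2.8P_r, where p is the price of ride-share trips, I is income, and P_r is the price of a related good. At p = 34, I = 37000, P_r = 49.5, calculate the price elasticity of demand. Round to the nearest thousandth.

Q_x = 48 − 1.6(34) + 0.016(37000) − 2.8(49.5) = 48 − 54.4 + 592 − 138.6 = 447.
∂Q_x/∂p = −1.6, so E_p = (−1.6)·(34/447) ≈ -0.122.
|E_p| < 1: demand is inelastic.

-0.122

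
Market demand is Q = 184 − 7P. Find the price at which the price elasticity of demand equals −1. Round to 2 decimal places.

13.14

For linear demand Q = a − bP, E = −bP/(a − bP). |E| = 1 ⇒ bP = a − bP ⇒ P = a/(2b).
P = 184/(2·7) ≈ 13.14.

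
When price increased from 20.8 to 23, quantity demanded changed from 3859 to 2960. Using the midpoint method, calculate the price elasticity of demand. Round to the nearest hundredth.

-2.62

%ΔQ = (2960 − 3859)/[(3859 + 2960)/2] = -899/3409.5 ≈ -0.2637.
%ΔP = (23 − 20.8)/[(20.8 + 23)/2] = 2.2/21.9 ≈ 0.1005.
Arc elasticity E = %ΔQ/%ΔP ≈ -0.2637/0.1005 ≈ -2.62.
|E| > 1: demand is elastic over this range.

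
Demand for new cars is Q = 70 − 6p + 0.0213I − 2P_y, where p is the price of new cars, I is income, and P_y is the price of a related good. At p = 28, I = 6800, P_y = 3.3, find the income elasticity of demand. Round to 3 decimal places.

3.599

Evaluating quantity at (p, I, P_y) gives Q = 70 − 6(28) + 0.0213(6800) − 2(3.3) = 70 − 168 + 144.84 − 6.6 = 40.24.
∂Q/∂I = +0.0213, so E_I = 0.0213·(6800/40.24) ≈ 3.599.
E_I > 1: normal good (luxury).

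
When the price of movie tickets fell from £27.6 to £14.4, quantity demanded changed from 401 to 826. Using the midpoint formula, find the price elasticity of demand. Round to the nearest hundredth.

-1.10

%ΔQ = (826 − 401)/[(401 + 826)/2] = 425/613.5 ≈ 0.6927.
%Δp = (14.4 − 27.6)/[(27.6 + 14.4)/2] = -13.2/21 ≈ -0.6286.
Arc elasticity E = %ΔQ/%Δp ≈ 0.6927/-0.6286 ≈ -1.10.
|E| > 1: demand is elastic over this range.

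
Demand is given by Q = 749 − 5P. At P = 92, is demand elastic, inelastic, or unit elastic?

elastic

At P = 92, Q = 289.
dQ/dP = −5.
Point elasticity E = (dQ/dP)·(P/Q) = -5 × 92/289 ≈ -1.592.
|E| ≈ 1.592 > 1, so demand is elastic.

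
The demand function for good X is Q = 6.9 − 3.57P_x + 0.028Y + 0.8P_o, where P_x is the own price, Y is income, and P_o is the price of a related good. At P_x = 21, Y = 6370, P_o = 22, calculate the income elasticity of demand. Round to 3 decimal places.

1.395

Q = 6.9 − 3.57(21) + 0.028(6370) + 0.8(22) = 6.9 − 74.97 + 178.36 + 17.6 = 127.89.
∂Q/∂Y = +0.028, so E_I = 0.028·(6370/127.89) ≈ 1.395.
E_I > 1: normal good (luxury).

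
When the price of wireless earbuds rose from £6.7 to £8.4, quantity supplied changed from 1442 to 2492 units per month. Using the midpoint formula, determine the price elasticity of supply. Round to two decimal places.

%Δq = (2492 − 1442)/[(1442 + 2492)/2] = 1050/1967 ≈ 0.5338.
%Δp = (8.4 − 6.7)/[(6.7 + 8.4)/2] = 1.7/7.55 ≈ 0.2252.
Arc elasticity E = %Δq/%Δp ≈ 0.5338/0.2252 ≈ 2.37.
|E| > 1: supply is elastic over this range.

2.37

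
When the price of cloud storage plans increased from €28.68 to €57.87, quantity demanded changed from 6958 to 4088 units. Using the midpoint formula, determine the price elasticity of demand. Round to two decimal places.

%ΔQ = (4088 − 6958)/[(6958 + 4088)/2] = -2870/5523 ≈ -0.5196.
%ΔP = (57.87 − 28.68)/[(28.68 + 57.87)/2] = 29.19/43.275 ≈ 0.6745.
Arc elasticity E = %ΔQ/%ΔP ≈ -0.5196/0.6745 ≈ -0.77.
|E| < 1: demand is inelastic over this range.

-0.77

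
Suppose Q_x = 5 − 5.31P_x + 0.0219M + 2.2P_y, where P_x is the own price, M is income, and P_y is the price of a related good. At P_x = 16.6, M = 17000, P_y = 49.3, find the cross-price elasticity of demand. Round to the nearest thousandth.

0.273

First evaluate Q_x: 5 − 5.31(16.6) + 0.0219(17000) + 2.2(49.3) = 5 − 88.146 + 372.3 + 108.46 = 397.614.
∂Q_x/∂P_y = +2.2, so E_xy = 2.2·(49.3/397.614) ≈ 0.273.
E_xy > 0: the goods are substitutes.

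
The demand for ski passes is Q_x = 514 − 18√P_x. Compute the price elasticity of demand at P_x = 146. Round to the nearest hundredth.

-0.37

At P_x = 146, Q_x = 296.5052.
dQ_x/dP_x = −18/(2√P_x) = −18/(2·12.083).
Point elasticity E = (dQ_x/dP_x)·(P_x/Q_x) = -0.7448 × 146/296.5052 ≈ -0.37.
|E| < 1, so demand is inelastic at this price.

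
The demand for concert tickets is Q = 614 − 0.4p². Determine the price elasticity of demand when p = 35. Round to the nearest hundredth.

-7.90

At p = 35, Q = 124.
dQ/dp = −2·0.4·p = −28.
Point elasticity E = (dQ/dp)·(p/Q) = -28 × 35/124 ≈ -7.90.
|E| > 1, so demand is elastic at this price.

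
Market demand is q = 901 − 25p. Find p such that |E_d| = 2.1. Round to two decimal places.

24.41

Set −bp/(a − bp) = −2.1 ⇒ bp = 2.1(a − bp) ⇒ bp(1+2.1) = 2.1·a.
p = 2.1·901/(25·3.1) ≈ 24.41.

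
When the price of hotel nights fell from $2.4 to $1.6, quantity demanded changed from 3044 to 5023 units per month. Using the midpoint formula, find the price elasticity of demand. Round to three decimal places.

%ΔQ = (5023 − 3044)/[(3044 + 5023)/2] = 1979/4033.5 ≈ 0.4906.
%Δp = (1.6 − 2.4)/[(2.4 + 1.6)/2] = -0.8/2 ≈ -0.4000.
Arc elasticity E = %ΔQ/%Δp ≈ 0.4906/-0.4000 ≈ -1.227.
|E| > 1: demand is elastic over this range.

-1.227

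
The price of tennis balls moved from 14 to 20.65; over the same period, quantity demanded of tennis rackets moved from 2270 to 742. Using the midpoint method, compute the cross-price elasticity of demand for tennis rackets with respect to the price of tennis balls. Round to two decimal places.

-2.64

%ΔQ_x = (742 − 2270)/[(2270+742)/2] = -1528/1506 ≈ -1.0146.
%ΔP_y = (20.65 − 14)/[(14+20.65)/2] ≈ 0.3838.
E_xy = -1.0146/0.3838 ≈ -2.64.
E_xy < 0, so tennis rackets and tennis balls are complements.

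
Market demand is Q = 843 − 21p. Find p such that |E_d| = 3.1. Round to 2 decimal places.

30.35

Set −bp/(a − bp) = −3.1 ⇒ bp = 3.1(a − bp) ⇒ bp(1+3.1) = 3.1·a.
p = 3.1·843/(21·4.1) ≈ 30.35.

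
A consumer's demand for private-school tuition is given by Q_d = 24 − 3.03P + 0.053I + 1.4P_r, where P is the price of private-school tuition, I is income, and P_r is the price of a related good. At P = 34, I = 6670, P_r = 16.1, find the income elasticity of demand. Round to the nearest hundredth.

At the given point, Q_d = 24 − 3.03(34) + 0.053(6670) + 1.4(16.1) = 24 − 103.02 + 353.51 + 22.54 = 297.03.
∂Q_d/∂I = +0.053, so E_I = 0.053·(6670/297.03) ≈ 1.19.
E_I > 1: normal good (luxury).

1.19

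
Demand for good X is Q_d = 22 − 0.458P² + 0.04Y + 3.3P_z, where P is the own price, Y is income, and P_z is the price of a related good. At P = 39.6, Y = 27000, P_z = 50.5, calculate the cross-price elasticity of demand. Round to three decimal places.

0.303

Q_d = 22 − 0.458(39.6)² + 0.04(27000) + 3.3(50.5) = 22 − 718.2173 + 1080 + 166.65 = 550.4327.
∂Q_d/∂P_z = +3.3, so E_xy = 3.3·(50.5/550.4327) ≈ 0.303.
E_xy > 0: the goods are substitutes.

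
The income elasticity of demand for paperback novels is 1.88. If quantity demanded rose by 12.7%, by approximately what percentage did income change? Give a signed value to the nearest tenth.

6.8

%ΔQ ≈ E × %ΔI ⇒ %ΔI = %ΔQ / E = (12.7%)/(1.88) ≈ 6.8%.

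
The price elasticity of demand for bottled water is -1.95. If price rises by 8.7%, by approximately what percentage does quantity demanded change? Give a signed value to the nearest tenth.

-17.0

%ΔQ ≈ E × %ΔP = (-1.95) × (8.7%) ≈ -17.0%.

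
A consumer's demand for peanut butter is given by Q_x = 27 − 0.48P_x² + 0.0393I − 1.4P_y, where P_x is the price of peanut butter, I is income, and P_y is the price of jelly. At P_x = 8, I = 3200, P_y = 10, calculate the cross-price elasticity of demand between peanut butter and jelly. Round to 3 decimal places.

Substituting, Q_x = 27 − 0.48(8)² + 0.0393(3200) − 1.4(10) = 27 − 30.72 + 125.76 − 14 = 108.04.
∂Q_x/∂P_y = −1.4, so E_xy = -1.4·(10/108.04) ≈ -0.130.
E_xy < 0: the goods are complements.

-0.130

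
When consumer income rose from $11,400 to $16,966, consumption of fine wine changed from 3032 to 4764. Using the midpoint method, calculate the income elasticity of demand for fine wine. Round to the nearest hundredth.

1.13

%ΔQ = (4764 − 3032)/[(3032+4764)/2] = 1732/3898 ≈ 0.4443.
%ΔI = (16,966 − 11,400)/[(11,400+16,966)/2] = 5566/14183 ≈ 0.3924.
E_I = %ΔQ/%ΔI ≈ 1.13.
E_I > 1: normal good (luxury).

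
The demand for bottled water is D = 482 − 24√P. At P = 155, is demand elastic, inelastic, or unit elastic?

At P = 155, D = 183.2024.
dD/dP = −24/(2√P) = −24/(2·12.4499).
Point elasticity E = (dD/dP)·(P/D) = -0.9639 × 155/183.2024 ≈ -0.815.
|E| ≈ 0.815 < 1, so demand is inelastic.

inelastic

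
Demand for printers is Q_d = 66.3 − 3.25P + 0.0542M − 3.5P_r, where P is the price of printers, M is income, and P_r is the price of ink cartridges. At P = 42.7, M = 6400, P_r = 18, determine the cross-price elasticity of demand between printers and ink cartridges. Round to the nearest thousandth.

At the given point, Q_d = 66.3 − 3.25(42.7) + 0.0542(6400) − 3.5(18) = 66.3 − 138.775 + 346.88 − 63 = 211.405.
∂Q_d/∂P_r = −3.5, so E_xy = -3.5·(18/211.405) ≈ -0.298.
E_xy < 0: the goods are complements.

-0.298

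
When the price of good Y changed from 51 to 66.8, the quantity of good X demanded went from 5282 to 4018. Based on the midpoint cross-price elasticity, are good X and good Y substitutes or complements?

complements

%ΔQ_x = (4018 − 5282)/[(5282+4018)/2] = -1264/4650 ≈ -0.2718.
%ΔP_y = (66.8 − 51)/[(51+66.8)/2] ≈ 0.2683.
E_xy = -0.2718/0.2683 ≈ -1.013.
E_xy < 0, so the goods are complements.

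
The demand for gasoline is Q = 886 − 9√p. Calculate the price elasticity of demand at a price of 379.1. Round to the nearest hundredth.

At p = 379.1, Q = 710.7656.
dQ/dp = −9/(2√p) = −9/(2·19.4705).
Point elasticity E = (dQ/dp)·(p/Q) = -0.2311 × 379.1/710.7656 ≈ -0.12.
|E| < 1, so demand is inelastic at this price.

-0.12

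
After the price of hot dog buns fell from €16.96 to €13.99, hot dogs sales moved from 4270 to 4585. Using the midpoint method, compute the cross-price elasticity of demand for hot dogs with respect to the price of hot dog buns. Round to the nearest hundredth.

-0.37

%ΔQ_x = (4585 − 4270)/[(4270+4585)/2] = 315/4427.5 ≈ 0.0711.
%ΔP_y = (13.99 − 16.96)/[(16.96+13.99)/2] ≈ -0.1919.
E_xy = 0.0711/-0.1919 ≈ -0.37.
E_xy < 0, so hot dogs and hot dog buns are complements.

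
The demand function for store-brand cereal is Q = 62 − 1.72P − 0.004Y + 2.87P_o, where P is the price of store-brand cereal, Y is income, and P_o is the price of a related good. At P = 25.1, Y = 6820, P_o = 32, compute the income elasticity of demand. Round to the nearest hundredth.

First evaluate Q: 62 − 1.72(25.1) − 0.004(6820) + 2.87(32) = 62 − 43.172 − 27.28 + 91.84 = 83.388.
∂Q/∂Y = −0.004, so E_I = -0.004·(6820/83.388) ≈ -0.33.
E_I < 0: inferior good.

-0.33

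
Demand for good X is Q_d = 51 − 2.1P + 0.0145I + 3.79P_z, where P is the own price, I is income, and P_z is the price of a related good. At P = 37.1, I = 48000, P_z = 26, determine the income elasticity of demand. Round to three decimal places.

First evaluate Q_d: 51 − 2.1(37.1) + 0.0145(48000) + 3.79(26) = 51 − 77.91 + 696 + 98.54 = 767.63.
∂Q_d/∂I = +0.0145, so E_I = 0.0145·(48000/767.63) ≈ 0.907.
E_I ∈ (0,1): normal good (necessity).

0.907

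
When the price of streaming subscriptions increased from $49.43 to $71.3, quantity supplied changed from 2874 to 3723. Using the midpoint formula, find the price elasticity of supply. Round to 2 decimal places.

0.71

%ΔQ = (3723 − 2874)/[(2874 + 3723)/2] = 849/3298.5 ≈ 0.2574.
%ΔP = (71.3 − 49.43)/[(49.43 + 71.3)/2] = 21.87/60.365 ≈ 0.3623.
Arc elasticity E = %ΔQ/%ΔP ≈ 0.2574/0.3623 ≈ 0.71.
|E| < 1: supply is inelastic over this range.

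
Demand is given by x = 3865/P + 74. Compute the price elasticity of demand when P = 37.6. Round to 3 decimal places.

At P = 37.6, x = 176.7926.
dx/dP = −3865/P² = −2.7338.
Point elasticity E = (dx/dP)·(P/x) = -2.7338 × 37.6/176.7926 ≈ -0.581.
|E| < 1, so demand is inelastic at this price.

-0.581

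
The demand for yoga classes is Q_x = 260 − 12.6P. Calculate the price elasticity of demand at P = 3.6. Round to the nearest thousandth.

At P = 3.6, Q_x = 214.64.
dQ_x/dP = −12.6.
Point elasticity E = (dQ_x/dP)·(P/Q_x) = -12.6 × 3.6/214.64 ≈ -0.211.
|E| < 1, so demand is inelastic at this price.

-0.211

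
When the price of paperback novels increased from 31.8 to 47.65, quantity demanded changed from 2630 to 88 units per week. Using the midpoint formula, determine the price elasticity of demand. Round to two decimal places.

%Δq = (88 − 2630)/[(2630 + 88)/2] = -2542/1359 ≈ -1.8705.
%ΔP = (47.65 − 31.8)/[(31.8 + 47.65)/2] = 15.85/39.725 ≈ 0.3990.
Arc elasticity E = %Δq/%ΔP ≈ -1.8705/0.3990 ≈ -4.69.
|E| > 1: demand is elastic over this range.

-4.69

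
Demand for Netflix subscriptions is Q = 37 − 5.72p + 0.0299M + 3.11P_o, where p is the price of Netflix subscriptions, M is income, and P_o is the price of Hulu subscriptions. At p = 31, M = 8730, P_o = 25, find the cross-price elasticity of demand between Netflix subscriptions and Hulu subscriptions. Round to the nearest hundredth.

0.39

Substituting, Q = 37 − 5.72(31) + 0.0299(8730) + 3.11(25) = 37 − 177.32 + 261.027 + 77.75 = 198.457.
∂Q/∂P_o = +3.11, so E_xy = 3.11·(25/198.457) ≈ 0.39.
E_xy > 0: the goods are substitutes.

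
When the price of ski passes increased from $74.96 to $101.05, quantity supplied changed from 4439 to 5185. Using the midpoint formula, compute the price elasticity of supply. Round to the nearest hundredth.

0.52

%ΔQ = (5185 − 4439)/[(4439 + 5185)/2] = 746/4812 ≈ 0.1550.
%ΔP = (101.05 − 74.96)/[(74.96 + 101.05)/2] = 26.09/88.005 ≈ 0.2965.
Arc elasticity E = %ΔQ/%ΔP ≈ 0.1550/0.2965 ≈ 0.52.
|E| < 1: supply is inelastic over this range.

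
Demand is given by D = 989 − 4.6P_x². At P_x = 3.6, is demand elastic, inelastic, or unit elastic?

inelastic

At P_x = 3.6, D = 929.384.
dD/dP_x = −2·4.6·P_x = −33.12.
Point elasticity E = (dD/dP_x)·(P_x/D) = -33.12 × 3.6/929.384 ≈ -0.128.
|E| ≈ 0.128 < 1, so demand is inelastic.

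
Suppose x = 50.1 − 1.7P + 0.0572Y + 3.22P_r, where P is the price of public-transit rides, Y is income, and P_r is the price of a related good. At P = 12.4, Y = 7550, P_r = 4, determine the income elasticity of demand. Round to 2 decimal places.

At the given point, x = 50.1 − 1.7(12.4) + 0.0572(7550) + 3.22(4) = 50.1 − 21.08 + 431.86 + 12.88 = 473.76.
∂x/∂Y = +0.0572, so E_I = 0.0572·(7550/473.76) ≈ 0.91.
E_I ∈ (0,1): normal good (necessity).

0.91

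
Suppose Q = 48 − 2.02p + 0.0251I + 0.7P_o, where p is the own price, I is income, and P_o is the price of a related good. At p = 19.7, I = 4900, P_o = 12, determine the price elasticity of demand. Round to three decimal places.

-0.285

First evaluate Q: 48 − 2.02(19.7) + 0.0251(4900) + 0.7(12) = 48 − 39.794 + 122.99 + 8.4 = 139.596.
∂Q/∂p = −2.02, so E_p = (−2.02)·(19.7/139.596) ≈ -0.285.
|E_p| < 1: demand is inelastic.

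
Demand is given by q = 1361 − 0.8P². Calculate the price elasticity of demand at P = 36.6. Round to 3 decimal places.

-7.407

At P = 36.6, q = 289.352.
dq/dP = −2·0.8·P = −58.56.
Point elasticity E = (dq/dP)·(P/q) = -58.56 × 36.6/289.352 ≈ -7.407.
|E| > 1, so demand is elastic at this price.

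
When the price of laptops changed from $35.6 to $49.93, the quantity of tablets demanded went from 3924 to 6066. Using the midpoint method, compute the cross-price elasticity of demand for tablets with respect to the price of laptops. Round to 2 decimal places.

%ΔQ_x = (6066 − 3924)/[(3924+6066)/2] = 2142/4995 ≈ 0.4288.
%ΔP_y = (49.93 − 35.6)/[(35.6+49.93)/2] ≈ 0.3351.
E_xy = 0.4288/0.3351 ≈ 1.28.
E_xy > 0, so tablets and laptops are substitutes.

1.28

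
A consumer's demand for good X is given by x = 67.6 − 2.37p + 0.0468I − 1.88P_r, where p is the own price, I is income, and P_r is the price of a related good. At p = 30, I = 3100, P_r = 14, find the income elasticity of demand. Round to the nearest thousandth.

1.259

First evaluate x: 67.6 − 2.37(30) + 0.0468(3100) − 1.88(14) = 67.6 − 71.1 + 145.08 − 26.32 = 115.26.
∂x/∂I = +0.0468, so E_I = 0.0468·(3100/115.26) ≈ 1.259.
E_I > 1: normal good (luxury).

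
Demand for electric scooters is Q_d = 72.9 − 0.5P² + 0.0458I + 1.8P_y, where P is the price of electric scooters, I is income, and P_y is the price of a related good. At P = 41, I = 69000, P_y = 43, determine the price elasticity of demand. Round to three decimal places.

Q_d = 72.9 − 0.5(41)² + 0.0458(69000) + 1.8(43) = 72.9 − 840.5 + 3160.2 + 77.4 = 2470.
∂Q_d/∂P = −2·0.5·P = -41, so E_p = -41·(41/2470) ≈ -0.681.
|E_p| < 1: demand is inelastic.

-0.681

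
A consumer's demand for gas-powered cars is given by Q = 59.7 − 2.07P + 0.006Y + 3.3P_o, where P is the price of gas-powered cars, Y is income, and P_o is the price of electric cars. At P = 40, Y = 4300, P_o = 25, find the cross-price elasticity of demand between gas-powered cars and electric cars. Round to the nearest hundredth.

Evaluating quantity at (P, Y, P_o) gives Q = 59.7 − 2.07(40) + 0.006(4300) + 3.3(25) = 59.7 − 82.8 + 25.8 + 82.5 = 85.2.
∂Q/∂P_o = +3.3, so E_xy = 3.3·(25/85.2) ≈ 0.97.
E_xy > 0: the goods are substitutes.

0.97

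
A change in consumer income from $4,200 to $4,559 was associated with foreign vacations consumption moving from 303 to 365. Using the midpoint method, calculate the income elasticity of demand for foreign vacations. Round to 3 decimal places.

%ΔQ = (365 − 303)/[(303+365)/2] = 62/334 ≈ 0.1856.
%ΔM = (4,559 − 4,200)/[(4,200+4,559)/2] = 359/4379.5 ≈ 0.0820.
E_I = %ΔQ/%ΔM ≈ 2.265.
E_I > 1: normal good (luxury).

2.265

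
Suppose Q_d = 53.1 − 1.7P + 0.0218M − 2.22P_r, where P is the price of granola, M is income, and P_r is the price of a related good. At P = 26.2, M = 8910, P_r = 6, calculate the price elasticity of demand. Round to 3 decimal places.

-0.235

Evaluating quantity at (P, M, P_r) gives Q_d = 53.1 − 1.7(26.2) + 0.0218(8910) − 2.22(6) = 53.1 − 44.54 + 194.238 − 13.32 = 189.478.
∂Q_d/∂P = −1.7, so E_p = (−1.7)·(26.2/189.478) ≈ -0.235.
|E_p| < 1: demand is inelastic.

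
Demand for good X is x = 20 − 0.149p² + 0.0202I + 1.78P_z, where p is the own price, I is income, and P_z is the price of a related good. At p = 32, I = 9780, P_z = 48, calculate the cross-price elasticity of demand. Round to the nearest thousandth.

At the given point, x = 20 − 0.149(32)² + 0.0202(9780) + 1.78(48) = 20 − 152.576 + 197.556 + 85.44 = 150.42.
∂x/∂P_z = +1.78, so E_xy = 1.78·(48/150.42) ≈ 0.568.
E_xy > 0: the goods are substitutes.

0.568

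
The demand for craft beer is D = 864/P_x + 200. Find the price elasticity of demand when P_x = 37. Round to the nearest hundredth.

-0.10

At P_x = 37, D = 223.3514.
dD/dP_x = −864/P_x² = −0.6311.
Point elasticity E = (dD/dP_x)·(P_x/D) = -0.6311 × 37/223.3514 ≈ -0.10.
|E| < 1, so demand is inelastic at this price.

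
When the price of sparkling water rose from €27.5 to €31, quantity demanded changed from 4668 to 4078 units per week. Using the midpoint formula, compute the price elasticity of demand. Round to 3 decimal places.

-1.128

%Δq = (4078 − 4668)/[(4668 + 4078)/2] = -590/4373 ≈ -0.1349.
%ΔP = (31 − 27.5)/[(27.5 + 31)/2] = 3.5/29.25 ≈ 0.1197.
Arc elasticity E = %Δq/%ΔP ≈ -0.1349/0.1197 ≈ -1.128.
|E| > 1: demand is elastic over this range.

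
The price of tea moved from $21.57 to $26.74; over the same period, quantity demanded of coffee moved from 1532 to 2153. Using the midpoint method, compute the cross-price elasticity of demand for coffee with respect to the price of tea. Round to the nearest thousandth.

%ΔQ_x = (2153 − 1532)/[(1532+2153)/2] = 621/1842.5 ≈ 0.3370.
%ΔP_y = (26.74 − 21.57)/[(21.57+26.74)/2] ≈ 0.2140.
E_xy = 0.3370/0.2140 ≈ 1.575.
E_xy > 0, so coffee and tea are substitutes.

1.575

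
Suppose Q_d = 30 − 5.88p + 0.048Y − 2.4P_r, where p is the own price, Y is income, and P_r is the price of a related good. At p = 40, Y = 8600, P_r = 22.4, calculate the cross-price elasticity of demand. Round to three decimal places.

Substituting, Q_d = 30 − 5.88(40) + 0.048(8600) − 2.4(22.4) = 30 − 235.2 + 412.8 − 53.76 = 153.84.
∂Q_d/∂P_r = −2.4, so E_xy = -2.4·(22.4/153.84) ≈ -0.349.
E_xy < 0: the goods are complements.

-0.349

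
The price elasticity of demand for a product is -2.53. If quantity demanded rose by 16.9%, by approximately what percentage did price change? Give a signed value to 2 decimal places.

-6.68

%ΔQ ≈ E × %ΔP ⇒ %ΔP = %ΔQ / E = (16.9%)/(-2.53) ≈ -6.68%.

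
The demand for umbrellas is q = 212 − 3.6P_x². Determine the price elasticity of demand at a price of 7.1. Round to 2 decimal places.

-11.89

At P_x = 7.1, q = 30.524.
dq/dP_x = −2·3.6·P_x = −51.12.
Point elasticity E = (dq/dP_x)·(P_x/q) = -51.12 × 7.1/30.524 ≈ -11.89.
|E| > 1, so demand is elastic at this price.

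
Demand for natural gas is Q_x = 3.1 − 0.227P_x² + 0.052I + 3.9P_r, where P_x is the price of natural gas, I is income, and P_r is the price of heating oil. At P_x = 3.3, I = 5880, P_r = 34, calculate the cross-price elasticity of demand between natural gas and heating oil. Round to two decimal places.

0.30

Q_x = 3.1 − 0.227(3.3)² + 0.052(5880) + 3.9(34) = 3.1 − 2.472 + 305.76 + 132.6 = 438.988.
∂Q_x/∂P_r = +3.9, so E_xy = 3.9·(34/438.988) ≈ 0.30.
E_xy > 0: the goods are substitutes.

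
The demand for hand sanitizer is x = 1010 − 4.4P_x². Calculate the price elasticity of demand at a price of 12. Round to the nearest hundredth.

-3.37

At P_x = 12, x = 376.4.
dx/dP_x = −2·4.4·P_x = −105.6.
Point elasticity E = (dx/dP_x)·(P_x/x) = -105.6 × 12/376.4 ≈ -3.37.
|E| > 1, so demand is elastic at this price.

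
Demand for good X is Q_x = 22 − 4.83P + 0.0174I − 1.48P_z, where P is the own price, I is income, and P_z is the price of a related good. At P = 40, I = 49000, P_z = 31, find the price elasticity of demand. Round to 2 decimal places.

-0.30

First evaluate Q_x: 22 − 4.83(40) + 0.0174(49000) − 1.48(31) = 22 − 193.2 + 852.6 − 45.88 = 635.52.
∂Q_x/∂P = −4.83, so E_p = (−4.83)·(40/635.52) ≈ -0.30.
|E_p| < 1: demand is inelastic.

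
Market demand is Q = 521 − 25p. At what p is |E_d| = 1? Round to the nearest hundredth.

For linear demand Q = a − bp, E = −bp/(a − bp). |E| = 1 ⇒ bp = a − bp ⇒ p = a/(2b).
p = 521/(2·25) = 10.42.

10.42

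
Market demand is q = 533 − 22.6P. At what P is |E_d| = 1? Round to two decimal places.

11.79

For linear demand q = a − bP, E = −bP/(a − bP). |E| = 1 ⇒ bP = a − bP ⇒ P = a/(2b).
P = 533/(2·22.6) ≈ 11.79.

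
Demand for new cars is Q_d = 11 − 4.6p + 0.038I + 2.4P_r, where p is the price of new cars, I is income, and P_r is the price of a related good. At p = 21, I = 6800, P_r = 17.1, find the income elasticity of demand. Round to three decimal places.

1.208

Q_d = 11 − 4.6(21) + 0.038(6800) + 2.4(17.1) = 11 − 96.6 + 258.4 + 41.04 = 213.84.
∂Q_d/∂I = +0.038, so E_I = 0.038·(6800/213.84) ≈ 1.208.
E_I > 1: normal good (luxury).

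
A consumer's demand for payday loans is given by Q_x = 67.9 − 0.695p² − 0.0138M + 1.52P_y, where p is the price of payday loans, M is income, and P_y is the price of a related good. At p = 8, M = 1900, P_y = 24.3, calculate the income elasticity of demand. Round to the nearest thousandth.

-0.768

Q_x = 67.9 − 0.695(8)² − 0.0138(1900) + 1.52(24.3) = 67.9 − 44.48 − 26.22 + 36.936 = 34.136.
∂Q_x/∂M = −0.0138, so E_I = -0.0138·(1900/34.136) ≈ -0.768.
E_I < 0: inferior good.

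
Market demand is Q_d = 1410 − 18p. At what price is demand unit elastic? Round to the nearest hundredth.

For linear demand Q_d = a − bp, E = −bp/(a − bp). |E| = 1 ⇒ bp = a − bp ⇒ p = a/(2b).
p = 1410/(2·18) ≈ 39.17.

39.17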